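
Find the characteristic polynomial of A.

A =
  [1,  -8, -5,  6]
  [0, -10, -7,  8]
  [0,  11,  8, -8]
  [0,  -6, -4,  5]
x^4 - 4*x^3 + 6*x^2 - 4*x + 1

Expanding det(x·I − A) (e.g. by cofactor expansion or by noting that A is similar to its Jordan form J, which has the same characteristic polynomial as A) gives
  χ_A(x) = x^4 - 4*x^3 + 6*x^2 - 4*x + 1
which factors as (x - 1)^4. The eigenvalues (with algebraic multiplicities) are λ = 1 with multiplicity 4.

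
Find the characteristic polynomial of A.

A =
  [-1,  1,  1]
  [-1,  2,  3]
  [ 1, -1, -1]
x^3

Expanding det(x·I − A) (e.g. by cofactor expansion or by noting that A is similar to its Jordan form J, which has the same characteristic polynomial as A) gives
  χ_A(x) = x^3
which factors as x^3. The eigenvalues (with algebraic multiplicities) are λ = 0 with multiplicity 3.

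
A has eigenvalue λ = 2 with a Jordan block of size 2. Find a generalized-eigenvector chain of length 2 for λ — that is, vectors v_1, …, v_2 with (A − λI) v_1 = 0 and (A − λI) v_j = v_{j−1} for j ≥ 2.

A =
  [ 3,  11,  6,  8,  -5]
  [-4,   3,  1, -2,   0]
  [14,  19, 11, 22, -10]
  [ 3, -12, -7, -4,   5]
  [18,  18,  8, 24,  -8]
A Jordan chain for λ = 2 of length 2:
v_1 = (-9, -9, 9, 18, 18)ᵀ
v_2 = (2, -1, 0, 0, 0)ᵀ

Let N = A − (2)·I. We want v_2 with N^2 v_2 = 0 but N^1 v_2 ≠ 0; then v_{j-1} := N · v_j for j = 2, …, 2.

Pick v_2 = (2, -1, 0, 0, 0)ᵀ.
Then v_1 = N · v_2 = (-9, -9, 9, 18, 18)ᵀ.

Sanity check: (A − (2)·I) v_1 = (0, 0, 0, 0, 0)ᵀ = 0. ✓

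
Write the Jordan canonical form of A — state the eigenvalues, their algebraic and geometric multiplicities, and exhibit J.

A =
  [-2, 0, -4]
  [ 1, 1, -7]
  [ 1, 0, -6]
J_2(-4) ⊕ J_1(1)

The characteristic polynomial is
  det(x·I − A) = x^3 + 7*x^2 + 8*x - 16 = (x - 1)*(x + 4)^2

Eigenvalues and multiplicities (the geometric multiplicity of λ is n − rank(A − λI), which equals the number of Jordan blocks for λ):
  λ = -4: algebraic multiplicity = 2, geometric multiplicity = 1
  λ = 1: algebraic multiplicity = 1, geometric multiplicity = 1

Determining the block sizes for each eigenvalue:
  λ = -4: one block (gm = 1), so the single block has size am = 2 → block sizes [2]
  λ = 1: one block (gm = 1), so the single block has size am = 1 → block sizes [1]

Assembling the blocks gives a Jordan form
J =
  [-4,  1, 0]
  [ 0, -4, 0]
  [ 0,  0, 1]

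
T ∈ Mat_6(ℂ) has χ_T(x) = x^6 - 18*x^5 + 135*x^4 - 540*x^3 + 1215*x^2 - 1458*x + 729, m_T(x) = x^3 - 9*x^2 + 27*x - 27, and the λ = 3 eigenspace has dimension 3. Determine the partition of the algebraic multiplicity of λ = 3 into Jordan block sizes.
Block sizes for λ = 3: [3, 2, 1]

Step 1 — from the characteristic polynomial, algebraic multiplicity of λ = 3 is 6. From dim ker(T − (3)·I) = 3, there are exactly 3 Jordan blocks for λ = 3.
Step 2 — from the minimal polynomial, the factor (x − 3)^3 tells us the largest block for λ = 3 has size 3.
Step 3 — with total size 6, 3 blocks, and largest block 3, the block sizes (in nonincreasing order) are [3, 2, 1].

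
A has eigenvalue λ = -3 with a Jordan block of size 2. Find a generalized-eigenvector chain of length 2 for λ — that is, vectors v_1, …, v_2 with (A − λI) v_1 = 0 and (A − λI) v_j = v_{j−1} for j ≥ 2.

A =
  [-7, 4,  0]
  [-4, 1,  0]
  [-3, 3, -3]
A Jordan chain for λ = -3 of length 2:
v_1 = (-4, -4, -3)ᵀ
v_2 = (1, 0, 0)ᵀ

Let N = A − (-3)·I. We want v_2 with N^2 v_2 = 0 but N^1 v_2 ≠ 0; then v_{j-1} := N · v_j for j = 2, …, 2.

Pick v_2 = (1, 0, 0)ᵀ.
Then v_1 = N · v_2 = (-4, -4, -3)ᵀ.

Sanity check: (A − (-3)·I) v_1 = (0, 0, 0)ᵀ = 0. ✓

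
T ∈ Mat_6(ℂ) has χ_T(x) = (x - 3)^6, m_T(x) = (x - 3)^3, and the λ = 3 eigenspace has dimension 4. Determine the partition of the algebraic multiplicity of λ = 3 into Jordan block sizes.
Block sizes for λ = 3: [3, 1, 1, 1]

Step 1 — from the characteristic polynomial, algebraic multiplicity of λ = 3 is 6. From dim ker(T − (3)·I) = 4, there are exactly 4 Jordan blocks for λ = 3.
Step 2 — from the minimal polynomial, the factor (x − 3)^3 tells us the largest block for λ = 3 has size 3.
Step 3 — with total size 6, 4 blocks, and largest block 3, the block sizes (in nonincreasing order) are [3, 1, 1, 1].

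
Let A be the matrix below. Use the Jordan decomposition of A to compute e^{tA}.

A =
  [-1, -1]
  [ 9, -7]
e^{tA} =
  [3*t*exp(-4*t) + exp(-4*t), -t*exp(-4*t)]
  [9*t*exp(-4*t), -3*t*exp(-4*t) + exp(-4*t)]

Strategy: write A = P · J · P⁻¹ where J is a Jordan canonical form, so e^{tA} = P · e^{tJ} · P⁻¹, and e^{tJ} can be computed block-by-block.

A has Jordan form
J =
  [-4,  1]
  [ 0, -4]
(up to reordering of blocks).

Per-block formulas:
  For a 2×2 Jordan block J_2(-4): exp(t · J_2(-4)) = e^(-4t)·(I + t·N), where N is the 2×2 nilpotent shift.

After assembling e^{tJ} and conjugating by P, we get:

e^{tA} =
  [3*t*exp(-4*t) + exp(-4*t), -t*exp(-4*t)]
  [9*t*exp(-4*t), -3*t*exp(-4*t) + exp(-4*t)]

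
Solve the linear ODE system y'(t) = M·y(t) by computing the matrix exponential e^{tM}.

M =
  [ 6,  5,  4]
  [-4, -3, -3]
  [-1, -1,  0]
e^{tM} =
  [t^2*exp(t)/2 + 5*t*exp(t) + exp(t), t^2*exp(t)/2 + 5*t*exp(t), t^2*exp(t)/2 + 4*t*exp(t)]
  [-t^2*exp(t)/2 - 4*t*exp(t), -t^2*exp(t)/2 - 4*t*exp(t) + exp(t), -t^2*exp(t)/2 - 3*t*exp(t)]
  [-t*exp(t), -t*exp(t), -t*exp(t) + exp(t)]

Strategy: write M = P · J · P⁻¹ where J is a Jordan canonical form, so e^{tM} = P · e^{tJ} · P⁻¹, and e^{tJ} can be computed block-by-block.

M has Jordan form
J =
  [1, 1, 0]
  [0, 1, 1]
  [0, 0, 1]
(up to reordering of blocks).

Per-block formulas:
  For a 3×3 Jordan block J_3(1): exp(t · J_3(1)) = e^(1t)·(I + t·N + (t^2/2)·N^2), where N is the 3×3 nilpotent shift.

After assembling e^{tJ} and conjugating by P, we get:

e^{tM} =
  [t^2*exp(t)/2 + 5*t*exp(t) + exp(t), t^2*exp(t)/2 + 5*t*exp(t), t^2*exp(t)/2 + 4*t*exp(t)]
  [-t^2*exp(t)/2 - 4*t*exp(t), -t^2*exp(t)/2 - 4*t*exp(t) + exp(t), -t^2*exp(t)/2 - 3*t*exp(t)]
  [-t*exp(t), -t*exp(t), -t*exp(t) + exp(t)]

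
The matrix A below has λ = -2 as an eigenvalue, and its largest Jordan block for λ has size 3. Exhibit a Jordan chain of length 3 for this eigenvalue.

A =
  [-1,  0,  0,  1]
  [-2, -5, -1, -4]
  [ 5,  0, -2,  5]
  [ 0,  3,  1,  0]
A Jordan chain for λ = -2 of length 3:
v_1 = (1, -1, 5, -1)ᵀ
v_2 = (1, -2, 5, 0)ᵀ
v_3 = (1, 0, 0, 0)ᵀ

Let N = A − (-2)·I. We want v_3 with N^3 v_3 = 0 but N^2 v_3 ≠ 0; then v_{j-1} := N · v_j for j = 3, …, 2.

Pick v_3 = (1, 0, 0, 0)ᵀ.
Then v_2 = N · v_3 = (1, -2, 5, 0)ᵀ.
Then v_1 = N · v_2 = (1, -1, 5, -1)ᵀ.

Sanity check: (A − (-2)·I) v_1 = (0, 0, 0, 0)ᵀ = 0. ✓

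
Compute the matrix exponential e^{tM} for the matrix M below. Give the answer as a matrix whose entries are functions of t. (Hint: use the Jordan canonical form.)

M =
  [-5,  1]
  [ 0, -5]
e^{tM} =
  [exp(-5*t), t*exp(-5*t)]
  [0, exp(-5*t)]

Strategy: write M = P · J · P⁻¹ where J is a Jordan canonical form, so e^{tM} = P · e^{tJ} · P⁻¹, and e^{tJ} can be computed block-by-block.

M has Jordan form
J =
  [-5,  1]
  [ 0, -5]
(up to reordering of blocks).

Per-block formulas:
  For a 2×2 Jordan block J_2(-5): exp(t · J_2(-5)) = e^(-5t)·(I + t·N), where N is the 2×2 nilpotent shift.

After assembling e^{tJ} and conjugating by P, we get:

e^{tM} =
  [exp(-5*t), t*exp(-5*t)]
  [0, exp(-5*t)]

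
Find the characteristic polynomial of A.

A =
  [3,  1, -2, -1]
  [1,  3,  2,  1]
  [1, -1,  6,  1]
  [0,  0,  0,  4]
x^4 - 16*x^3 + 96*x^2 - 256*x + 256

Expanding det(x·I − A) (e.g. by cofactor expansion or by noting that A is similar to its Jordan form J, which has the same characteristic polynomial as A) gives
  χ_A(x) = x^4 - 16*x^3 + 96*x^2 - 256*x + 256
which factors as (x - 4)^4. The eigenvalues (with algebraic multiplicities) are λ = 4 with multiplicity 4.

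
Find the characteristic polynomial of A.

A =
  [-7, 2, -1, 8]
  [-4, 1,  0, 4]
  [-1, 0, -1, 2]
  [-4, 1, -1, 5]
x^4 + 2*x^3 + x^2

Expanding det(x·I − A) (e.g. by cofactor expansion or by noting that A is similar to its Jordan form J, which has the same characteristic polynomial as A) gives
  χ_A(x) = x^4 + 2*x^3 + x^2
which factors as x^2*(x + 1)^2. The eigenvalues (with algebraic multiplicities) are λ = -1 with multiplicity 2, λ = 0 with multiplicity 2.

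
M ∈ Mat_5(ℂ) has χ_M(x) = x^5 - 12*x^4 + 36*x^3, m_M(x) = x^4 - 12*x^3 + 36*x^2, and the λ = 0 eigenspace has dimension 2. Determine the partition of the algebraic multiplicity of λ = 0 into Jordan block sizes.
Block sizes for λ = 0: [2, 1]

Step 1 — from the characteristic polynomial, algebraic multiplicity of λ = 0 is 3. From dim ker(M − (0)·I) = 2, there are exactly 2 Jordan blocks for λ = 0.
Step 2 — from the minimal polynomial, the factor (x − 0)^2 tells us the largest block for λ = 0 has size 2.
Step 3 — with total size 3, 2 blocks, and largest block 2, the block sizes (in nonincreasing order) are [2, 1].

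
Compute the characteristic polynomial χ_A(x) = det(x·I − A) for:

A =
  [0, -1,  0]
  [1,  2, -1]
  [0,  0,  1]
x^3 - 3*x^2 + 3*x - 1

Expanding det(x·I − A) (e.g. by cofactor expansion or by noting that A is similar to its Jordan form J, which has the same characteristic polynomial as A) gives
  χ_A(x) = x^3 - 3*x^2 + 3*x - 1
which factors as (x - 1)^3. The eigenvalues (with algebraic multiplicities) are λ = 1 with multiplicity 3.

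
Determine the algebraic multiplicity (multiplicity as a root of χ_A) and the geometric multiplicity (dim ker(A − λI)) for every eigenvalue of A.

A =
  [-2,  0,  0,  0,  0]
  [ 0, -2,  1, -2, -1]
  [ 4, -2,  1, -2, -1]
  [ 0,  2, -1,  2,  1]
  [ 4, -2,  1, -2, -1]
λ = -2: alg = 1, geom = 1; λ = 0: alg = 4, geom = 3

Step 1 — factor the characteristic polynomial to read off the algebraic multiplicities:
  χ_A(x) = x^4*(x + 2)

Step 2 — compute geometric multiplicities via the rank-nullity identity g(λ) = n − rank(A − λI):
  rank(A − (-2)·I) = 4, so dim ker(A − (-2)·I) = n − 4 = 1
  rank(A − (0)·I) = 2, so dim ker(A − (0)·I) = n − 2 = 3

Summary:
  λ = -2: algebraic multiplicity = 1, geometric multiplicity = 1
  λ = 0: algebraic multiplicity = 4, geometric multiplicity = 3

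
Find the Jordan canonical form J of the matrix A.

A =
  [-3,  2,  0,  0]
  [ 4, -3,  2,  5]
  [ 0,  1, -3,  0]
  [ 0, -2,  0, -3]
J_3(-3) ⊕ J_1(-3)

The characteristic polynomial is
  det(x·I − A) = x^4 + 12*x^3 + 54*x^2 + 108*x + 81 = (x + 3)^4

Eigenvalues and multiplicities (the geometric multiplicity of λ is n − rank(A − λI), which equals the number of Jordan blocks for λ):
  λ = -3: algebraic multiplicity = 4, geometric multiplicity = 2

Determining the block sizes for each eigenvalue:
  λ = -3: with am = 4 and gm = 2, the partition is not yet determined (e.g. several partitions of 4 into 2 parts exist). Let N = A − (-3)·I. Computing rank(N^1) = 2, rank(N^2) = 1, rank(N^3) = 0; the number of blocks of size ≥ j is rank(N^{j−1}) − rank(N^j), giving [2, 1, 1]. So we have 1 block(s) of size 3, 1 block(s) of size 1 → block sizes [3, 1]

Assembling the blocks gives a Jordan form
J =
  [-3,  1,  0,  0]
  [ 0, -3,  1,  0]
  [ 0,  0, -3,  0]
  [ 0,  0,  0, -3]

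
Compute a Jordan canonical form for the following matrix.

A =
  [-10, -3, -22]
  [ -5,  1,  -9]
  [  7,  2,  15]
J_3(2)

The characteristic polynomial is
  det(x·I − A) = x^3 - 6*x^2 + 12*x - 8 = (x - 2)^3

Eigenvalues and multiplicities (the geometric multiplicity of λ is n − rank(A − λI), which equals the number of Jordan blocks for λ):
  λ = 2: algebraic multiplicity = 3, geometric multiplicity = 1

Determining the block sizes for each eigenvalue:
  λ = 2: one block (gm = 1), so the single block has size am = 3 → block sizes [3]

Assembling the blocks gives a Jordan form
J =
  [2, 1, 0]
  [0, 2, 1]
  [0, 0, 2]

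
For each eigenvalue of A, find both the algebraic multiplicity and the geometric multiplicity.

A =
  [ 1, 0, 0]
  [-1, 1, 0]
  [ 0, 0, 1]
λ = 1: alg = 3, geom = 2

Step 1 — factor the characteristic polynomial to read off the algebraic multiplicities:
  χ_A(x) = (x - 1)^3

Step 2 — compute geometric multiplicities via the rank-nullity identity g(λ) = n − rank(A − λI):
  rank(A − (1)·I) = 1, so dim ker(A − (1)·I) = n − 1 = 2

Summary:
  λ = 1: algebraic multiplicity = 3, geometric multiplicity = 2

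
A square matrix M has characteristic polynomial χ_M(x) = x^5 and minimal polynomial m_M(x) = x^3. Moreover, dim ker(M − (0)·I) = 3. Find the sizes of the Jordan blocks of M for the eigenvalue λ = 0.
Block sizes for λ = 0: [3, 1, 1]

Step 1 — from the characteristic polynomial, algebraic multiplicity of λ = 0 is 5. From dim ker(M − (0)·I) = 3, there are exactly 3 Jordan blocks for λ = 0.
Step 2 — from the minimal polynomial, the factor (x − 0)^3 tells us the largest block for λ = 0 has size 3.
Step 3 — with total size 5, 3 blocks, and largest block 3, the block sizes (in nonincreasing order) are [3, 1, 1].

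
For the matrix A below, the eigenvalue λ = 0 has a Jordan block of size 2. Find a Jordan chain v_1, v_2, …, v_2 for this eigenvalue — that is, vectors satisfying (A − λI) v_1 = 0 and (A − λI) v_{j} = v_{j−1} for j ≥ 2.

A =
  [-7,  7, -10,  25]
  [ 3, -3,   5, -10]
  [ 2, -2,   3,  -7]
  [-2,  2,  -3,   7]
A Jordan chain for λ = 0 of length 2:
v_1 = (-7, 3, 2, -2)ᵀ
v_2 = (1, 0, 0, 0)ᵀ

Let N = A − (0)·I. We want v_2 with N^2 v_2 = 0 but N^1 v_2 ≠ 0; then v_{j-1} := N · v_j for j = 2, …, 2.

Pick v_2 = (1, 0, 0, 0)ᵀ.
Then v_1 = N · v_2 = (-7, 3, 2, -2)ᵀ.

Sanity check: (A − (0)·I) v_1 = (0, 0, 0, 0)ᵀ = 0. ✓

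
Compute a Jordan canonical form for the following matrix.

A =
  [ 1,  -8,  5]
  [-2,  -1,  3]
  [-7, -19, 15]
J_3(5)

The characteristic polynomial is
  det(x·I − A) = x^3 - 15*x^2 + 75*x - 125 = (x - 5)^3

Eigenvalues and multiplicities (the geometric multiplicity of λ is n − rank(A − λI), which equals the number of Jordan blocks for λ):
  λ = 5: algebraic multiplicity = 3, geometric multiplicity = 1

Determining the block sizes for each eigenvalue:
  λ = 5: one block (gm = 1), so the single block has size am = 3 → block sizes [3]

Assembling the blocks gives a Jordan form
J =
  [5, 1, 0]
  [0, 5, 1]
  [0, 0, 5]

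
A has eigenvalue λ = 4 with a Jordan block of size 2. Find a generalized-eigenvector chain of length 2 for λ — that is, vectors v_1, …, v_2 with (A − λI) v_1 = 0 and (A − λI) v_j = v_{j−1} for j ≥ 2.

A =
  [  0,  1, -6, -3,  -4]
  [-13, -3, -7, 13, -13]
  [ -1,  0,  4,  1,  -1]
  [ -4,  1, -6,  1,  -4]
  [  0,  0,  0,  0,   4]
A Jordan chain for λ = 4 of length 2:
v_1 = (1, 1, -1, 1, 0)ᵀ
v_2 = (1, -1, -1, 0, 0)ᵀ

Let N = A − (4)·I. We want v_2 with N^2 v_2 = 0 but N^1 v_2 ≠ 0; then v_{j-1} := N · v_j for j = 2, …, 2.

Pick v_2 = (1, -1, -1, 0, 0)ᵀ.
Then v_1 = N · v_2 = (1, 1, -1, 1, 0)ᵀ.

Sanity check: (A − (4)·I) v_1 = (0, 0, 0, 0, 0)ᵀ = 0. ✓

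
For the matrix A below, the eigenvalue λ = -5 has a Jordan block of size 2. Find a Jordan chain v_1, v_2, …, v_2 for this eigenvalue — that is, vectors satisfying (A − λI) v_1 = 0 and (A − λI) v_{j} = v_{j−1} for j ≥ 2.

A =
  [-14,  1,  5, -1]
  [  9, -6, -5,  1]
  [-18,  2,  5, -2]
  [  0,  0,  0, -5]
A Jordan chain for λ = -5 of length 2:
v_1 = (-9, 9, -18, 0)ᵀ
v_2 = (1, 0, 0, 0)ᵀ

Let N = A − (-5)·I. We want v_2 with N^2 v_2 = 0 but N^1 v_2 ≠ 0; then v_{j-1} := N · v_j for j = 2, …, 2.

Pick v_2 = (1, 0, 0, 0)ᵀ.
Then v_1 = N · v_2 = (-9, 9, -18, 0)ᵀ.

Sanity check: (A − (-5)·I) v_1 = (0, 0, 0, 0)ᵀ = 0. ✓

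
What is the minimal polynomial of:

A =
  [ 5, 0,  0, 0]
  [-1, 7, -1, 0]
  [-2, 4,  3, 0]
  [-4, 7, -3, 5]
x^3 - 15*x^2 + 75*x - 125

The characteristic polynomial is χ_A(x) = (x - 5)^4, so the eigenvalues are known. The minimal polynomial is
  m_A(x) = Π_λ (x − λ)^{k_λ}
where k_λ is the size of the *largest* Jordan block for λ (equivalently, the smallest k with (A − λI)^k v = 0 for every generalised eigenvector v of λ).

  λ = 5: largest Jordan block has size 3, contributing (x − 5)^3

So m_A(x) = (x - 5)^3 = x^3 - 15*x^2 + 75*x - 125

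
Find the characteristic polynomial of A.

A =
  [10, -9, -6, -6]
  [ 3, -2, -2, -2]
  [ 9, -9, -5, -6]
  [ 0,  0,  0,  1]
x^4 - 4*x^3 + 6*x^2 - 4*x + 1

Expanding det(x·I − A) (e.g. by cofactor expansion or by noting that A is similar to its Jordan form J, which has the same characteristic polynomial as A) gives
  χ_A(x) = x^4 - 4*x^3 + 6*x^2 - 4*x + 1
which factors as (x - 1)^4. The eigenvalues (with algebraic multiplicities) are λ = 1 with multiplicity 4.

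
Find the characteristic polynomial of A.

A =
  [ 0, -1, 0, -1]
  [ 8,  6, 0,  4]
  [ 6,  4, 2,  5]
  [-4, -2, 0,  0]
x^4 - 8*x^3 + 24*x^2 - 32*x + 16

Expanding det(x·I − A) (e.g. by cofactor expansion or by noting that A is similar to its Jordan form J, which has the same characteristic polynomial as A) gives
  χ_A(x) = x^4 - 8*x^3 + 24*x^2 - 32*x + 16
which factors as (x - 2)^4. The eigenvalues (with algebraic multiplicities) are λ = 2 with multiplicity 4.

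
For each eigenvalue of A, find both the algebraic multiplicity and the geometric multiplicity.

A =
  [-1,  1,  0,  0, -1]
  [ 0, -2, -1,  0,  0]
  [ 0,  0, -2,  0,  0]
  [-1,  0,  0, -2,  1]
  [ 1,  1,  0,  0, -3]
λ = -2: alg = 5, geom = 2

Step 1 — factor the characteristic polynomial to read off the algebraic multiplicities:
  χ_A(x) = (x + 2)^5

Step 2 — compute geometric multiplicities via the rank-nullity identity g(λ) = n − rank(A − λI):
  rank(A − (-2)·I) = 3, so dim ker(A − (-2)·I) = n − 3 = 2

Summary:
  λ = -2: algebraic multiplicity = 5, geometric multiplicity = 2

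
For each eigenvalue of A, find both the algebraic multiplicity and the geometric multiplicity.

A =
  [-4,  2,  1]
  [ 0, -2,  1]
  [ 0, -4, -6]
λ = -4: alg = 3, geom = 2

Step 1 — factor the characteristic polynomial to read off the algebraic multiplicities:
  χ_A(x) = (x + 4)^3

Step 2 — compute geometric multiplicities via the rank-nullity identity g(λ) = n − rank(A − λI):
  rank(A − (-4)·I) = 1, so dim ker(A − (-4)·I) = n − 1 = 2

Summary:
  λ = -4: algebraic multiplicity = 3, geometric multiplicity = 2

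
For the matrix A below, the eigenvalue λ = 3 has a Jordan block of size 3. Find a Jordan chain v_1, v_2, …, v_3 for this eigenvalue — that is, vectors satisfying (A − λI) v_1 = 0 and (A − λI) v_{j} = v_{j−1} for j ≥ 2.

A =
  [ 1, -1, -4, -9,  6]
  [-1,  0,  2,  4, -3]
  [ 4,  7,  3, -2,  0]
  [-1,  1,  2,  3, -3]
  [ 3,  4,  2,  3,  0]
A Jordan chain for λ = 3 of length 3:
v_1 = (0, 0, -6, 0, -4)ᵀ
v_2 = (-4, 2, 0, 2, 2)ᵀ
v_3 = (0, 0, 1, 0, 0)ᵀ

Let N = A − (3)·I. We want v_3 with N^3 v_3 = 0 but N^2 v_3 ≠ 0; then v_{j-1} := N · v_j for j = 3, …, 2.

Pick v_3 = (0, 0, 1, 0, 0)ᵀ.
Then v_2 = N · v_3 = (-4, 2, 0, 2, 2)ᵀ.
Then v_1 = N · v_2 = (0, 0, -6, 0, -4)ᵀ.

Sanity check: (A − (3)·I) v_1 = (0, 0, 0, 0, 0)ᵀ = 0. ✓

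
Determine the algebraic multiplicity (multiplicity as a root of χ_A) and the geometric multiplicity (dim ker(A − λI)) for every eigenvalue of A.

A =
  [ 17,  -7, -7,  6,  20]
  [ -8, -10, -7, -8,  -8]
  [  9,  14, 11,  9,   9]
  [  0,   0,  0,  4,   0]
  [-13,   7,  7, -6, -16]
λ = -3: alg = 2, geom = 2; λ = 4: alg = 3, geom = 2

Step 1 — factor the characteristic polynomial to read off the algebraic multiplicities:
  χ_A(x) = (x - 4)^3*(x + 3)^2

Step 2 — compute geometric multiplicities via the rank-nullity identity g(λ) = n − rank(A − λI):
  rank(A − (-3)·I) = 3, so dim ker(A − (-3)·I) = n − 3 = 2
  rank(A − (4)·I) = 3, so dim ker(A − (4)·I) = n − 3 = 2

Summary:
  λ = -3: algebraic multiplicity = 2, geometric multiplicity = 2
  λ = 4: algebraic multiplicity = 3, geometric multiplicity = 2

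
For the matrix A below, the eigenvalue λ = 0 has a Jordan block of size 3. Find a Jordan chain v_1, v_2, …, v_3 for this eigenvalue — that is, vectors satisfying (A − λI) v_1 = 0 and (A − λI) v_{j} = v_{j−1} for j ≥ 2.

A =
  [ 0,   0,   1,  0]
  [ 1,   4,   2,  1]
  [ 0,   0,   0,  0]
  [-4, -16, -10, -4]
A Jordan chain for λ = 0 of length 3:
v_1 = (0, -1, 0, 4)ᵀ
v_2 = (1, 2, 0, -10)ᵀ
v_3 = (0, 0, 1, 0)ᵀ

Let N = A − (0)·I. We want v_3 with N^3 v_3 = 0 but N^2 v_3 ≠ 0; then v_{j-1} := N · v_j for j = 3, …, 2.

Pick v_3 = (0, 0, 1, 0)ᵀ.
Then v_2 = N · v_3 = (1, 2, 0, -10)ᵀ.
Then v_1 = N · v_2 = (0, -1, 0, 4)ᵀ.

Sanity check: (A − (0)·I) v_1 = (0, 0, 0, 0)ᵀ = 0. ✓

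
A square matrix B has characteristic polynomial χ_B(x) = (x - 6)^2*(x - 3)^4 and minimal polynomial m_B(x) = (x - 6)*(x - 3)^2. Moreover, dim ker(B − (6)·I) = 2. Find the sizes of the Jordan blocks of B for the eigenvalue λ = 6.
Block sizes for λ = 6: [1, 1]

Step 1 — from the characteristic polynomial, algebraic multiplicity of λ = 6 is 2. From dim ker(B − (6)·I) = 2, there are exactly 2 Jordan blocks for λ = 6.
Step 2 — from the minimal polynomial, the factor (x − 6) tells us the largest block for λ = 6 has size 1.
Step 3 — with total size 2, 2 blocks, and largest block 1, the block sizes (in nonincreasing order) are [1, 1].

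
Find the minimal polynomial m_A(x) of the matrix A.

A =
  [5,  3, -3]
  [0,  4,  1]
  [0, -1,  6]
x^2 - 10*x + 25

The characteristic polynomial is χ_A(x) = (x - 5)^3, so the eigenvalues are known. The minimal polynomial is
  m_A(x) = Π_λ (x − λ)^{k_λ}
where k_λ is the size of the *largest* Jordan block for λ (equivalently, the smallest k with (A − λI)^k v = 0 for every generalised eigenvector v of λ).

  λ = 5: largest Jordan block has size 2, contributing (x − 5)^2

So m_A(x) = (x - 5)^2 = x^2 - 10*x + 25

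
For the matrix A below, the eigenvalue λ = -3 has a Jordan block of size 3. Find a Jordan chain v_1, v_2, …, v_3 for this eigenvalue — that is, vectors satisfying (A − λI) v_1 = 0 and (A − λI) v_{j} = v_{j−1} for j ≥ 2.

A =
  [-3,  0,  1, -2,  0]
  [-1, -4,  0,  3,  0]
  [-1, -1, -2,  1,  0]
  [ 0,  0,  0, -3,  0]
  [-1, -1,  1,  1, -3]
A Jordan chain for λ = -3 of length 3:
v_1 = (-1, 1, 0, 0, 0)ᵀ
v_2 = (0, -1, -1, 0, -1)ᵀ
v_3 = (1, 0, 0, 0, 0)ᵀ

Let N = A − (-3)·I. We want v_3 with N^3 v_3 = 0 but N^2 v_3 ≠ 0; then v_{j-1} := N · v_j for j = 3, …, 2.

Pick v_3 = (1, 0, 0, 0, 0)ᵀ.
Then v_2 = N · v_3 = (0, -1, -1, 0, -1)ᵀ.
Then v_1 = N · v_2 = (-1, 1, 0, 0, 0)ᵀ.

Sanity check: (A − (-3)·I) v_1 = (0, 0, 0, 0, 0)ᵀ = 0. ✓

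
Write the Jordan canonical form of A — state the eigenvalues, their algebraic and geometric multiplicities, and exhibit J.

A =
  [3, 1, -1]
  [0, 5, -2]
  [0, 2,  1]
J_2(3) ⊕ J_1(3)

The characteristic polynomial is
  det(x·I − A) = x^3 - 9*x^2 + 27*x - 27 = (x - 3)^3

Eigenvalues and multiplicities (the geometric multiplicity of λ is n − rank(A − λI), which equals the number of Jordan blocks for λ):
  λ = 3: algebraic multiplicity = 3, geometric multiplicity = 2

Determining the block sizes for each eigenvalue:
  λ = 3: 2 blocks summing to 3 forces exactly one block of size 2 and the rest size 1 → block sizes [2, 1]

Assembling the blocks gives a Jordan form
J =
  [3, 1, 0]
  [0, 3, 0]
  [0, 0, 3]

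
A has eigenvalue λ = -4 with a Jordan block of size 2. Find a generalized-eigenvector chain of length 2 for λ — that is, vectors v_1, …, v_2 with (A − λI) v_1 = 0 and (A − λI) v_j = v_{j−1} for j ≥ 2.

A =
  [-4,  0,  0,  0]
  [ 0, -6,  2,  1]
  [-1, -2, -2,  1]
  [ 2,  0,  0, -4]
A Jordan chain for λ = -4 of length 2:
v_1 = (0, 0, -1, 2)ᵀ
v_2 = (1, 0, 0, 0)ᵀ

Let N = A − (-4)·I. We want v_2 with N^2 v_2 = 0 but N^1 v_2 ≠ 0; then v_{j-1} := N · v_j for j = 2, …, 2.

Pick v_2 = (1, 0, 0, 0)ᵀ.
Then v_1 = N · v_2 = (0, 0, -1, 2)ᵀ.

Sanity check: (A − (-4)·I) v_1 = (0, 0, 0, 0)ᵀ = 0. ✓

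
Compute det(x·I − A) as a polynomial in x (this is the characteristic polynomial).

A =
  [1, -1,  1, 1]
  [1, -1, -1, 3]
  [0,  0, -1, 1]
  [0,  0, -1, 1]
x^4

Expanding det(x·I − A) (e.g. by cofactor expansion or by noting that A is similar to its Jordan form J, which has the same characteristic polynomial as A) gives
  χ_A(x) = x^4
which factors as x^4. The eigenvalues (with algebraic multiplicities) are λ = 0 with multiplicity 4.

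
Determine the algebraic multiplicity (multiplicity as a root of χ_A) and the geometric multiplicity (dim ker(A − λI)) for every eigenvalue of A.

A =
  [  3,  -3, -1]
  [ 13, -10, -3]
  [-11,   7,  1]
λ = -2: alg = 3, geom = 1

Step 1 — factor the characteristic polynomial to read off the algebraic multiplicities:
  χ_A(x) = (x + 2)^3

Step 2 — compute geometric multiplicities via the rank-nullity identity g(λ) = n − rank(A − λI):
  rank(A − (-2)·I) = 2, so dim ker(A − (-2)·I) = n − 2 = 1

Summary:
  λ = -2: algebraic multiplicity = 3, geometric multiplicity = 1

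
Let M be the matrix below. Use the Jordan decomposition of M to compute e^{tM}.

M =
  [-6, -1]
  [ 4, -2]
e^{tM} =
  [-2*t*exp(-4*t) + exp(-4*t), -t*exp(-4*t)]
  [4*t*exp(-4*t), 2*t*exp(-4*t) + exp(-4*t)]

Strategy: write M = P · J · P⁻¹ where J is a Jordan canonical form, so e^{tM} = P · e^{tJ} · P⁻¹, and e^{tJ} can be computed block-by-block.

M has Jordan form
J =
  [-4,  1]
  [ 0, -4]
(up to reordering of blocks).

Per-block formulas:
  For a 2×2 Jordan block J_2(-4): exp(t · J_2(-4)) = e^(-4t)·(I + t·N), where N is the 2×2 nilpotent shift.

After assembling e^{tJ} and conjugating by P, we get:

e^{tM} =
  [-2*t*exp(-4*t) + exp(-4*t), -t*exp(-4*t)]
  [4*t*exp(-4*t), 2*t*exp(-4*t) + exp(-4*t)]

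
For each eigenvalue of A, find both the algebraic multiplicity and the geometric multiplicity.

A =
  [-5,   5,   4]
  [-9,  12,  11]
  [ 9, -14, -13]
λ = -2: alg = 3, geom = 1

Step 1 — factor the characteristic polynomial to read off the algebraic multiplicities:
  χ_A(x) = (x + 2)^3

Step 2 — compute geometric multiplicities via the rank-nullity identity g(λ) = n − rank(A − λI):
  rank(A − (-2)·I) = 2, so dim ker(A − (-2)·I) = n − 2 = 1

Summary:
  λ = -2: algebraic multiplicity = 3, geometric multiplicity = 1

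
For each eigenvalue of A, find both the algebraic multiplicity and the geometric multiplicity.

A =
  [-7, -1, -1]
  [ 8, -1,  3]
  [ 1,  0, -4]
λ = -4: alg = 3, geom = 1

Step 1 — factor the characteristic polynomial to read off the algebraic multiplicities:
  χ_A(x) = (x + 4)^3

Step 2 — compute geometric multiplicities via the rank-nullity identity g(λ) = n − rank(A − λI):
  rank(A − (-4)·I) = 2, so dim ker(A − (-4)·I) = n − 2 = 1

Summary:
  λ = -4: algebraic multiplicity = 3, geometric multiplicity = 1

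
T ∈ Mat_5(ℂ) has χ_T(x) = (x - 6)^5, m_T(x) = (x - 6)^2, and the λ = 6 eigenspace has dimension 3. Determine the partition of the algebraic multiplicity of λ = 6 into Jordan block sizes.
Block sizes for λ = 6: [2, 2, 1]

Step 1 — from the characteristic polynomial, algebraic multiplicity of λ = 6 is 5. From dim ker(T − (6)·I) = 3, there are exactly 3 Jordan blocks for λ = 6.
Step 2 — from the minimal polynomial, the factor (x − 6)^2 tells us the largest block for λ = 6 has size 2.
Step 3 — with total size 5, 3 blocks, and largest block 2, the block sizes (in nonincreasing order) are [2, 2, 1].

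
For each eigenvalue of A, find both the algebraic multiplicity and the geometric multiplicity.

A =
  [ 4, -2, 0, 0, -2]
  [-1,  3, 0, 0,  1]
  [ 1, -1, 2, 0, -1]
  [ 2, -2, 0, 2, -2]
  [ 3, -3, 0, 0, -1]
λ = 2: alg = 5, geom = 4

Step 1 — factor the characteristic polynomial to read off the algebraic multiplicities:
  χ_A(x) = (x - 2)^5

Step 2 — compute geometric multiplicities via the rank-nullity identity g(λ) = n − rank(A − λI):
  rank(A − (2)·I) = 1, so dim ker(A − (2)·I) = n − 1 = 4

Summary:
  λ = 2: algebraic multiplicity = 5, geometric multiplicity = 4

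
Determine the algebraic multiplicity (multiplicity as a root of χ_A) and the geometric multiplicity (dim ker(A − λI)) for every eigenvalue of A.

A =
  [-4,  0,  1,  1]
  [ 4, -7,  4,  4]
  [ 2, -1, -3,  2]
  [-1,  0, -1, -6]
λ = -5: alg = 4, geom = 2

Step 1 — factor the characteristic polynomial to read off the algebraic multiplicities:
  χ_A(x) = (x + 5)^4

Step 2 — compute geometric multiplicities via the rank-nullity identity g(λ) = n − rank(A − λI):
  rank(A − (-5)·I) = 2, so dim ker(A − (-5)·I) = n − 2 = 2

Summary:
  λ = -5: algebraic multiplicity = 4, geometric multiplicity = 2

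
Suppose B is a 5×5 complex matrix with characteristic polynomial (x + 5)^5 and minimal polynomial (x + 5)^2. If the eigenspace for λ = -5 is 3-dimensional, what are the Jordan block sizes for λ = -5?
Block sizes for λ = -5: [2, 2, 1]

Step 1 — from the characteristic polynomial, algebraic multiplicity of λ = -5 is 5. From dim ker(B − (-5)·I) = 3, there are exactly 3 Jordan blocks for λ = -5.
Step 2 — from the minimal polynomial, the factor (x + 5)^2 tells us the largest block for λ = -5 has size 2.
Step 3 — with total size 5, 3 blocks, and largest block 2, the block sizes (in nonincreasing order) are [2, 2, 1].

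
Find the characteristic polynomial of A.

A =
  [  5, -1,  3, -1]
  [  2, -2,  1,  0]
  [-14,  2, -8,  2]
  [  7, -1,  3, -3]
x^4 + 8*x^3 + 24*x^2 + 32*x + 16

Expanding det(x·I − A) (e.g. by cofactor expansion or by noting that A is similar to its Jordan form J, which has the same characteristic polynomial as A) gives
  χ_A(x) = x^4 + 8*x^3 + 24*x^2 + 32*x + 16
which factors as (x + 2)^4. The eigenvalues (with algebraic multiplicities) are λ = -2 with multiplicity 4.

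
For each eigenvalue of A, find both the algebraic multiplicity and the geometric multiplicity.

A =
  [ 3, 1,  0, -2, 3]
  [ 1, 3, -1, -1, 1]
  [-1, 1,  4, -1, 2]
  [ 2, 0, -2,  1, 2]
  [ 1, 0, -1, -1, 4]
λ = 3: alg = 5, geom = 3

Step 1 — factor the characteristic polynomial to read off the algebraic multiplicities:
  χ_A(x) = (x - 3)^5

Step 2 — compute geometric multiplicities via the rank-nullity identity g(λ) = n − rank(A − λI):
  rank(A − (3)·I) = 2, so dim ker(A − (3)·I) = n − 2 = 3

Summary:
  λ = 3: algebraic multiplicity = 5, geometric multiplicity = 3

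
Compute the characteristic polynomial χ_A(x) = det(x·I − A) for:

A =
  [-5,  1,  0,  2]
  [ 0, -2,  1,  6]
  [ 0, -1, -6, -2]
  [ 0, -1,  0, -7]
x^4 + 20*x^3 + 150*x^2 + 500*x + 625

Expanding det(x·I − A) (e.g. by cofactor expansion or by noting that A is similar to its Jordan form J, which has the same characteristic polynomial as A) gives
  χ_A(x) = x^4 + 20*x^3 + 150*x^2 + 500*x + 625
which factors as (x + 5)^4. The eigenvalues (with algebraic multiplicities) are λ = -5 with multiplicity 4.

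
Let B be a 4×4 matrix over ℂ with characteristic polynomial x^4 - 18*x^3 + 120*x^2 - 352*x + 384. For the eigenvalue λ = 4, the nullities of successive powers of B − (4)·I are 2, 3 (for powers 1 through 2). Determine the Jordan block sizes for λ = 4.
Block sizes for λ = 4: [2, 1]

From the dimensions of kernels of powers, the number of Jordan blocks of size at least j is d_j − d_{j−1} where d_j = dim ker(N^j) (with d_0 = 0). Computing the differences gives [2, 1].
The number of blocks of size exactly k is (#blocks of size ≥ k) − (#blocks of size ≥ k + 1), so the partition is: 1 block(s) of size 1, 1 block(s) of size 2.
In nonincreasing order the block sizes are [2, 1].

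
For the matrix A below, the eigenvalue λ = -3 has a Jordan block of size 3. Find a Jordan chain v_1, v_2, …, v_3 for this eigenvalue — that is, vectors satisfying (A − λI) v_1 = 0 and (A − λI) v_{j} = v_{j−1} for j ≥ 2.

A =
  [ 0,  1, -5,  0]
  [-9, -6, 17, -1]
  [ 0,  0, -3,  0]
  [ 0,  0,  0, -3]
A Jordan chain for λ = -3 of length 3:
v_1 = (2, -6, 0, 0)ᵀ
v_2 = (-5, 17, 0, 0)ᵀ
v_3 = (0, 0, 1, 0)ᵀ

Let N = A − (-3)·I. We want v_3 with N^3 v_3 = 0 but N^2 v_3 ≠ 0; then v_{j-1} := N · v_j for j = 3, …, 2.

Pick v_3 = (0, 0, 1, 0)ᵀ.
Then v_2 = N · v_3 = (-5, 17, 0, 0)ᵀ.
Then v_1 = N · v_2 = (2, -6, 0, 0)ᵀ.

Sanity check: (A − (-3)·I) v_1 = (0, 0, 0, 0)ᵀ = 0. ✓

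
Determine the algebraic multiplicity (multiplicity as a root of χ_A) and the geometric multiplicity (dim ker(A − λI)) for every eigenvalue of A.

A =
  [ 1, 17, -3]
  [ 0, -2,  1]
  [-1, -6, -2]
λ = -1: alg = 3, geom = 1

Step 1 — factor the characteristic polynomial to read off the algebraic multiplicities:
  χ_A(x) = (x + 1)^3

Step 2 — compute geometric multiplicities via the rank-nullity identity g(λ) = n − rank(A − λI):
  rank(A − (-1)·I) = 2, so dim ker(A − (-1)·I) = n − 2 = 1

Summary:
  λ = -1: algebraic multiplicity = 3, geometric multiplicity = 1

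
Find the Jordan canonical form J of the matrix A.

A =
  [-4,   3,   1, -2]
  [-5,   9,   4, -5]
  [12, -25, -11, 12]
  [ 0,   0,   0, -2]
J_3(-2) ⊕ J_1(-2)

The characteristic polynomial is
  det(x·I − A) = x^4 + 8*x^3 + 24*x^2 + 32*x + 16 = (x + 2)^4

Eigenvalues and multiplicities (the geometric multiplicity of λ is n − rank(A − λI), which equals the number of Jordan blocks for λ):
  λ = -2: algebraic multiplicity = 4, geometric multiplicity = 2

Determining the block sizes for each eigenvalue:
  λ = -2: with am = 4 and gm = 2, the partition is not yet determined (e.g. several partitions of 4 into 2 parts exist). Let N = A − (-2)·I. Computing rank(N^1) = 2, rank(N^2) = 1, rank(N^3) = 0; the number of blocks of size ≥ j is rank(N^{j−1}) − rank(N^j), giving [2, 1, 1]. So we have 1 block(s) of size 3, 1 block(s) of size 1 → block sizes [3, 1]

Assembling the blocks gives a Jordan form
J =
  [-2,  1,  0,  0]
  [ 0, -2,  1,  0]
  [ 0,  0, -2,  0]
  [ 0,  0,  0, -2]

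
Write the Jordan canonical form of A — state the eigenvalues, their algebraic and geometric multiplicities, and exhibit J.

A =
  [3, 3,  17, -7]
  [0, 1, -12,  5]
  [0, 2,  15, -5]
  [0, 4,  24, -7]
J_2(3) ⊕ J_2(3)

The characteristic polynomial is
  det(x·I − A) = x^4 - 12*x^3 + 54*x^2 - 108*x + 81 = (x - 3)^4

Eigenvalues and multiplicities (the geometric multiplicity of λ is n − rank(A − λI), which equals the number of Jordan blocks for λ):
  λ = 3: algebraic multiplicity = 4, geometric multiplicity = 2

Determining the block sizes for each eigenvalue:
  λ = 3: with am = 4 and gm = 2, the partition is not yet determined (e.g. several partitions of 4 into 2 parts exist). Let N = A − (3)·I. Computing rank(N^1) = 2, rank(N^2) = 0; the number of blocks of size ≥ j is rank(N^{j−1}) − rank(N^j), giving [2, 2]. So we have 2 block(s) of size 2 → block sizes [2, 2]

Assembling the blocks gives a Jordan form
J =
  [3, 1, 0, 0]
  [0, 3, 0, 0]
  [0, 0, 3, 1]
  [0, 0, 0, 3]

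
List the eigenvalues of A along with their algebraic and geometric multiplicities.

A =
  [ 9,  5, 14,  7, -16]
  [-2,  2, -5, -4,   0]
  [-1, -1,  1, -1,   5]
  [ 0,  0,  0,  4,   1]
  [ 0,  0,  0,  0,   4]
λ = 4: alg = 5, geom = 2

Step 1 — factor the characteristic polynomial to read off the algebraic multiplicities:
  χ_A(x) = (x - 4)^5

Step 2 — compute geometric multiplicities via the rank-nullity identity g(λ) = n − rank(A − λI):
  rank(A − (4)·I) = 3, so dim ker(A − (4)·I) = n − 3 = 2

Summary:
  λ = 4: algebraic multiplicity = 5, geometric multiplicity = 2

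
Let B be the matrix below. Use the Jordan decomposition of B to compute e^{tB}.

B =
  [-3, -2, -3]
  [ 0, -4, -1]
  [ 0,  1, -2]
e^{tB} =
  [exp(-3*t), -t^2*exp(-3*t)/2 - 2*t*exp(-3*t), -t^2*exp(-3*t)/2 - 3*t*exp(-3*t)]
  [0, -t*exp(-3*t) + exp(-3*t), -t*exp(-3*t)]
  [0, t*exp(-3*t), t*exp(-3*t) + exp(-3*t)]

Strategy: write B = P · J · P⁻¹ where J is a Jordan canonical form, so e^{tB} = P · e^{tJ} · P⁻¹, and e^{tJ} can be computed block-by-block.

B has Jordan form
J =
  [-3,  1,  0]
  [ 0, -3,  1]
  [ 0,  0, -3]
(up to reordering of blocks).

Per-block formulas:
  For a 3×3 Jordan block J_3(-3): exp(t · J_3(-3)) = e^(-3t)·(I + t·N + (t^2/2)·N^2), where N is the 3×3 nilpotent shift.

After assembling e^{tJ} and conjugating by P, we get:

e^{tB} =
  [exp(-3*t), -t^2*exp(-3*t)/2 - 2*t*exp(-3*t), -t^2*exp(-3*t)/2 - 3*t*exp(-3*t)]
  [0, -t*exp(-3*t) + exp(-3*t), -t*exp(-3*t)]
  [0, t*exp(-3*t), t*exp(-3*t) + exp(-3*t)]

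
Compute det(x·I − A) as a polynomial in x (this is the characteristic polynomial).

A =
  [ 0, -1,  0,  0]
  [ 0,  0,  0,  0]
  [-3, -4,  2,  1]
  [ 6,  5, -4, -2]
x^4

Expanding det(x·I − A) (e.g. by cofactor expansion or by noting that A is similar to its Jordan form J, which has the same characteristic polynomial as A) gives
  χ_A(x) = x^4
which factors as x^4. The eigenvalues (with algebraic multiplicities) are λ = 0 with multiplicity 4.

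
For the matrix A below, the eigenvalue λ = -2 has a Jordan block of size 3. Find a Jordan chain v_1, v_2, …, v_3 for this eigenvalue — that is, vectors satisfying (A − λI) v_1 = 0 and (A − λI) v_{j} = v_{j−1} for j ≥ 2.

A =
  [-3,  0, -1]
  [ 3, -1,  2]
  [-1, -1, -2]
A Jordan chain for λ = -2 of length 3:
v_1 = (2, -2, -2)ᵀ
v_2 = (-1, 3, -1)ᵀ
v_3 = (1, 0, 0)ᵀ

Let N = A − (-2)·I. We want v_3 with N^3 v_3 = 0 but N^2 v_3 ≠ 0; then v_{j-1} := N · v_j for j = 3, …, 2.

Pick v_3 = (1, 0, 0)ᵀ.
Then v_2 = N · v_3 = (-1, 3, -1)ᵀ.
Then v_1 = N · v_2 = (2, -2, -2)ᵀ.

Sanity check: (A − (-2)·I) v_1 = (0, 0, 0)ᵀ = 0. ✓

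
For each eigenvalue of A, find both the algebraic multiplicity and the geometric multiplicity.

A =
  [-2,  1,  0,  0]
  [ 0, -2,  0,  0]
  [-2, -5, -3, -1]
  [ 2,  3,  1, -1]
λ = -2: alg = 4, geom = 2

Step 1 — factor the characteristic polynomial to read off the algebraic multiplicities:
  χ_A(x) = (x + 2)^4

Step 2 — compute geometric multiplicities via the rank-nullity identity g(λ) = n − rank(A − λI):
  rank(A − (-2)·I) = 2, so dim ker(A − (-2)·I) = n − 2 = 2

Summary:
  λ = -2: algebraic multiplicity = 4, geometric multiplicity = 2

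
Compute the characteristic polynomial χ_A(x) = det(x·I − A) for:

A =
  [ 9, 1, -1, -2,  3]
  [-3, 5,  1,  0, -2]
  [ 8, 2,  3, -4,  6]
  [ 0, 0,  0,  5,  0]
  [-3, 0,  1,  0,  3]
x^5 - 25*x^4 + 250*x^3 - 1250*x^2 + 3125*x - 3125

Expanding det(x·I − A) (e.g. by cofactor expansion or by noting that A is similar to its Jordan form J, which has the same characteristic polynomial as A) gives
  χ_A(x) = x^5 - 25*x^4 + 250*x^3 - 1250*x^2 + 3125*x - 3125
which factors as (x - 5)^5. The eigenvalues (with algebraic multiplicities) are λ = 5 with multiplicity 5.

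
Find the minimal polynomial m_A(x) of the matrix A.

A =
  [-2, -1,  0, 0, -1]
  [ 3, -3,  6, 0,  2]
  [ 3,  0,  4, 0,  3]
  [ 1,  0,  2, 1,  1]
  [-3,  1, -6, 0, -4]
x^4 + 2*x^3 - 3*x^2 - 4*x + 4

The characteristic polynomial is χ_A(x) = (x - 1)^2*(x + 2)^3, so the eigenvalues are known. The minimal polynomial is
  m_A(x) = Π_λ (x − λ)^{k_λ}
where k_λ is the size of the *largest* Jordan block for λ (equivalently, the smallest k with (A − λI)^k v = 0 for every generalised eigenvector v of λ).

  λ = -2: largest Jordan block has size 2, contributing (x + 2)^2
  λ = 1: largest Jordan block has size 2, contributing (x − 1)^2

So m_A(x) = (x - 1)^2*(x + 2)^2 = x^4 + 2*x^3 - 3*x^2 - 4*x + 4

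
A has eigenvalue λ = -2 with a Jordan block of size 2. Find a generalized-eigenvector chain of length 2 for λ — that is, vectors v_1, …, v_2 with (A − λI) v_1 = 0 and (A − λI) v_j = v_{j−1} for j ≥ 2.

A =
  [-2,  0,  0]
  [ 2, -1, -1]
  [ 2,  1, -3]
A Jordan chain for λ = -2 of length 2:
v_1 = (0, 2, 2)ᵀ
v_2 = (1, 0, 0)ᵀ

Let N = A − (-2)·I. We want v_2 with N^2 v_2 = 0 but N^1 v_2 ≠ 0; then v_{j-1} := N · v_j for j = 2, …, 2.

Pick v_2 = (1, 0, 0)ᵀ.
Then v_1 = N · v_2 = (0, 2, 2)ᵀ.

Sanity check: (A − (-2)·I) v_1 = (0, 0, 0)ᵀ = 0. ✓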